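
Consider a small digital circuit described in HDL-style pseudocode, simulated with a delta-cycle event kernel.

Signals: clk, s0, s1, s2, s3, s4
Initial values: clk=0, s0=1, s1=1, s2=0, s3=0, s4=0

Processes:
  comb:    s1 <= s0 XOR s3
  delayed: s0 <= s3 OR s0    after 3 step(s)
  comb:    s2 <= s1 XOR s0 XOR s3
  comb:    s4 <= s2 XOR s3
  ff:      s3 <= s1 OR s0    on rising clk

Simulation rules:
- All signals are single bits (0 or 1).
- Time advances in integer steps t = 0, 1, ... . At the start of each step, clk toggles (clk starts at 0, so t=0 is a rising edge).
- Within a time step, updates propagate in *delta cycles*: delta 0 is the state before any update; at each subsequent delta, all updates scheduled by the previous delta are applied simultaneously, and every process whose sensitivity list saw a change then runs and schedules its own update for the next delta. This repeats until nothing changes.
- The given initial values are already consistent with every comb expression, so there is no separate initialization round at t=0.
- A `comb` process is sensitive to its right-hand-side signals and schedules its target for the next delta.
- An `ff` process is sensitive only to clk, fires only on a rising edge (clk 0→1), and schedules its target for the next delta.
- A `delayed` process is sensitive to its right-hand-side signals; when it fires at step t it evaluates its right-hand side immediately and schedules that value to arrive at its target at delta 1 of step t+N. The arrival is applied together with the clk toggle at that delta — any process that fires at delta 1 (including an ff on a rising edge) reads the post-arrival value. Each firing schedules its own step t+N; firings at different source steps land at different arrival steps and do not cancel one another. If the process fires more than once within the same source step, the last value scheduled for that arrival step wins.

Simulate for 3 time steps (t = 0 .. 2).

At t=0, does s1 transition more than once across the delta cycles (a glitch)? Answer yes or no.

no

[bits: s4,s3,s2,s0,clk,s1]
t=0: Δ0=000101 Δ1=000111 Δ2=010111 Δ3=111110 Δ4=010110 Δ5=110110 | 5Δ
t=1: Δ0=110110 Δ1=110100 | 1Δ
t=2: Δ0=110100 Δ1=110110 | 1Δ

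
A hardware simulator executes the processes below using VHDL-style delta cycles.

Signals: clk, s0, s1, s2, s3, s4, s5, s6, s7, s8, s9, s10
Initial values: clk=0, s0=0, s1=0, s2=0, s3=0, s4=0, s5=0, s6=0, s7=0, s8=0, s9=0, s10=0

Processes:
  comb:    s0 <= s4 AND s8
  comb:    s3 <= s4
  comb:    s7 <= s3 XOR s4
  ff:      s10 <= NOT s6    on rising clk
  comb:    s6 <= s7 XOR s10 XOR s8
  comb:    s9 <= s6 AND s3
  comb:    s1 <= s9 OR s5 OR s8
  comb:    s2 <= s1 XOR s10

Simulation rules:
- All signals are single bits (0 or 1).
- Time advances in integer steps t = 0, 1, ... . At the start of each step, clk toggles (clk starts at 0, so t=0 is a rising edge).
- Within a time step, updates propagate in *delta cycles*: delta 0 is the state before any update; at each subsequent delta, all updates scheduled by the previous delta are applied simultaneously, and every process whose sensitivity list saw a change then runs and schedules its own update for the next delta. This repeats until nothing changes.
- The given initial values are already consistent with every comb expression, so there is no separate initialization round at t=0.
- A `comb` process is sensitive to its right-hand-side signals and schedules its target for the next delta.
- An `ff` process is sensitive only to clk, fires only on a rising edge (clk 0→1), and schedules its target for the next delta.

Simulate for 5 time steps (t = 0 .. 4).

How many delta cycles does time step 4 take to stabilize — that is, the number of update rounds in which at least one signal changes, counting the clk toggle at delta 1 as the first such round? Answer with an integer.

t=0 Δ0: s6=0 s10=0 s1=0 s5=0 s0=0 clk=0 s7=0 s3=0 s9=0 s2=0 s8=0 s4=0
  Δ1: clk:0→1
  Δ2: s10:0→1
  Δ3: s6:0→1, s2:0→1
  (3Δ to stable)
t=1 Δ0: s6=1 s10=1 s1=0 s5=0 s0=0 clk=1 s7=0 s3=0 s9=0 s2=1 s8=0 s4=0
  Δ1: clk:1→0
  (1Δ to stable)
t=2 Δ0: s6=1 s10=1 s1=0 s5=0 s0=0 clk=0 s7=0 s3=0 s9=0 s2=1 s8=0 s4=0
  Δ1: clk:0→1
  Δ2: s10:1→0
  Δ3: s6:1→0, s2:1→0
  (3Δ to stable)
t=3 Δ0: s6=0 s10=0 s1=0 s5=0 s0=0 clk=1 s7=0 s3=0 s9=0 s2=0 s8=0 s4=0
  Δ1: clk:1→0
  (1Δ to stable)
t=4 Δ0: s6=0 s10=0 s1=0 s5=0 s0=0 clk=0 s7=0 s3=0 s9=0 s2=0 s8=0 s4=0
  Δ1: clk:0→1
  Δ2: s10:0→1
  Δ3: s6:0→1, s2:0→1
  (3Δ to stable)

3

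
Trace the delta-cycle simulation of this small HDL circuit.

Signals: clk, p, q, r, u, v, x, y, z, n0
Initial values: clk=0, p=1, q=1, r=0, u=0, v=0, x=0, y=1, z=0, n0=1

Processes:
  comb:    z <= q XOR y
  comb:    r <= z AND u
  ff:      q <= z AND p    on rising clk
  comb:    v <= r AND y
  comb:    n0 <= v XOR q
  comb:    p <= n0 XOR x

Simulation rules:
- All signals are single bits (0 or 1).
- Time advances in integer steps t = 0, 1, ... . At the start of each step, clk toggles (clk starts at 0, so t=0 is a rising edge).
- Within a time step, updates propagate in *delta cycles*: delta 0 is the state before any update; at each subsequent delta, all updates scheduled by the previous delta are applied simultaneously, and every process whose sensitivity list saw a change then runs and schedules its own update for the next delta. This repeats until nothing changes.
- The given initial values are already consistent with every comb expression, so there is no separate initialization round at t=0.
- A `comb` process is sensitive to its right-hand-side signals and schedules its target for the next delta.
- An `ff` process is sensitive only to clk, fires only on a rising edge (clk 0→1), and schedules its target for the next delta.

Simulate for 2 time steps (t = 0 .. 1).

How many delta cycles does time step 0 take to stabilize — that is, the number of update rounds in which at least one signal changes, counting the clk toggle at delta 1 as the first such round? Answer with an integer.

t0.Δ0 u=0 p=1 n0=1 x=0 z=0 v=0 r=0 clk=0 y=1 q=1
t0.Δ1 u=0 p=1 n0=1 x=0 z=0 v=0 r=0 clk=1 y=1 q=1
t0.Δ2 u=0 p=1 n0=1 x=0 z=0 v=0 r=0 clk=1 y=1 q=0
t0.Δ3 u=0 p=1 n0=0 x=0 z=1 v=0 r=0 clk=1 y=1 q=0
t0.Δ4 u=0 p=0 n0=0 x=0 z=1 v=0 r=0 clk=1 y=1 q=0
t1.Δ0 u=0 p=0 n0=0 x=0 z=1 v=0 r=0 clk=1 y=1 q=0
t1.Δ1 u=0 p=0 n0=0 x=0 z=1 v=0 r=0 clk=0 y=1 q=0

4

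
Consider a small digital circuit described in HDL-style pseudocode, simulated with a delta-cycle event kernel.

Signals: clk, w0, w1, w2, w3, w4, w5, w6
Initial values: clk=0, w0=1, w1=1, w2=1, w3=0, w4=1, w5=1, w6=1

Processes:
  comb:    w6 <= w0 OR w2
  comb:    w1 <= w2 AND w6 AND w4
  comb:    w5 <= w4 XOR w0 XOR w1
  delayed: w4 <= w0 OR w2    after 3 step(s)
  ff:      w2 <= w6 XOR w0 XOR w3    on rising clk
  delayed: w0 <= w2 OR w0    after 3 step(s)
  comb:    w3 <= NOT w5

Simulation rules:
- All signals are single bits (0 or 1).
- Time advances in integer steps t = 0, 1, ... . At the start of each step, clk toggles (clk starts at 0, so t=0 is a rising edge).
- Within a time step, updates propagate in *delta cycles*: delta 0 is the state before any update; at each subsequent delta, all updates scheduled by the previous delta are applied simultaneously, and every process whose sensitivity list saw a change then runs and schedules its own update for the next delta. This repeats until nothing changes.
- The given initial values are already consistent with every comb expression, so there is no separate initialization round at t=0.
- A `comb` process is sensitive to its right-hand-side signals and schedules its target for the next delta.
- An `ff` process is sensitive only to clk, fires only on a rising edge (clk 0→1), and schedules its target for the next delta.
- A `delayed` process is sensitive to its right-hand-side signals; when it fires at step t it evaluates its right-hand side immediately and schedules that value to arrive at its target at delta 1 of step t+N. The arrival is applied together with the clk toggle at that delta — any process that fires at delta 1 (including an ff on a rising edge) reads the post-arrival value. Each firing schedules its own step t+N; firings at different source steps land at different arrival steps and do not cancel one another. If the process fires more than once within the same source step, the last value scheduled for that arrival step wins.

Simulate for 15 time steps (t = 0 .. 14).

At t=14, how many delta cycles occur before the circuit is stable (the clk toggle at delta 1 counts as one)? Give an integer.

5

[bits: w3,w1,w2,w0,w5,w6,clk,w4]
t=0: Δ0=01111101 Δ1=01111111 Δ2=01011111 Δ3=00011111 Δ4=00010111 Δ5=10010111 | 5Δ
t=1: Δ0=10010111 Δ1=10010101 | 1Δ
t=2: Δ0=10010101 Δ1=10010111 Δ2=10110111 Δ3=11110111 Δ4=11111111 Δ5=01111111 | 5Δ
t=3: Δ0=01111111 Δ1=01111101 | 1Δ
t=4: Δ0=01111101 Δ1=01111111 Δ2=01011111 Δ3=00011111 Δ4=00010111 Δ5=10010111 | 5Δ
t=5: Δ0=10010111 Δ1=10010101 | 1Δ
t=6: Δ0=10010101 Δ1=10010111 Δ2=10110111 Δ3=11110111 Δ4=11111111 Δ5=01111111 | 5Δ
t=7: Δ0=01111111 Δ1=01111101 | 1Δ
t=8: Δ0=01111101 Δ1=01111111 Δ2=01011111 Δ3=00011111 Δ4=00010111 Δ5=10010111 | 5Δ
t=9: Δ0=10010111 Δ1=10010101 | 1Δ
t=10: Δ0=10010101 Δ1=10010111 Δ2=10110111 Δ3=11110111 Δ4=11111111 Δ5=01111111 | 5Δ
t=11: Δ0=01111111 Δ1=01111101 | 1Δ
t=12: Δ0=01111101 Δ1=01111111 Δ2=01011111 Δ3=00011111 Δ4=00010111 Δ5=10010111 | 5Δ
t=13: Δ0=10010111 Δ1=10010101 | 1Δ
t=14: Δ0=10010101 Δ1=10010111 Δ2=10110111 Δ3=11110111 Δ4=11111111 Δ5=01111111 | 5Δ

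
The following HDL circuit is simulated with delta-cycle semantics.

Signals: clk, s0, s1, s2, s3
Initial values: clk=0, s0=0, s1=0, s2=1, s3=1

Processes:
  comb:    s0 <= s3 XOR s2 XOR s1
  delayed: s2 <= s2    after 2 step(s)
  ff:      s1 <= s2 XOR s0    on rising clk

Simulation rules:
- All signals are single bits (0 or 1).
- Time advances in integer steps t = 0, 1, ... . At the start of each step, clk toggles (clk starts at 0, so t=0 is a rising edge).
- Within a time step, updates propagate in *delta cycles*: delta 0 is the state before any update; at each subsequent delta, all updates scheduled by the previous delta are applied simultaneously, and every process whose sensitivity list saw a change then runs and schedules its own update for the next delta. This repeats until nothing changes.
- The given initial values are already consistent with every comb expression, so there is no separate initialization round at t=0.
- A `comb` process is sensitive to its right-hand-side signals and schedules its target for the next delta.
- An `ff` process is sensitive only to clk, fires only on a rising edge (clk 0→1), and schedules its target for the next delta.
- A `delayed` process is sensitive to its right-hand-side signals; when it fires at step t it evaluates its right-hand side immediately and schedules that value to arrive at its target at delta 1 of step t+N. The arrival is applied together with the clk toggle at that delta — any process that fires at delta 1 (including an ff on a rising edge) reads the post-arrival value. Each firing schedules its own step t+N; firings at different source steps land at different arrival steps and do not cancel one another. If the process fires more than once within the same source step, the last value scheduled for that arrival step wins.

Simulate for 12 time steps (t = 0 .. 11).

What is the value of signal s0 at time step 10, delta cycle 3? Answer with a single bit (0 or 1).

t0.Δ0 s3=1 s2=1 s0=0 clk=0 s1=0
t0.Δ1 s3=1 s2=1 s0=0 clk=1 s1=0
t0.Δ2 s3=1 s2=1 s0=0 clk=1 s1=1
t0.Δ3 s3=1 s2=1 s0=1 clk=1 s1=1
t1.Δ0 s3=1 s2=1 s0=1 clk=1 s1=1
t1.Δ1 s3=1 s2=1 s0=1 clk=0 s1=1
t2.Δ0 s3=1 s2=1 s0=1 clk=0 s1=1
t2.Δ1 s3=1 s2=1 s0=1 clk=1 s1=1
t2.Δ2 s3=1 s2=1 s0=1 clk=1 s1=0
t2.Δ3 s3=1 s2=1 s0=0 clk=1 s1=0
t3.Δ0 s3=1 s2=1 s0=0 clk=1 s1=0
t3.Δ1 s3=1 s2=1 s0=0 clk=0 s1=0
t4.Δ0 s3=1 s2=1 s0=0 clk=0 s1=0
t4.Δ1 s3=1 s2=1 s0=0 clk=1 s1=0
t4.Δ2 s3=1 s2=1 s0=0 clk=1 s1=1
t4.Δ3 s3=1 s2=1 s0=1 clk=1 s1=1
t5.Δ0 s3=1 s2=1 s0=1 clk=1 s1=1
t5.Δ1 s3=1 s2=1 s0=1 clk=0 s1=1
t6.Δ0 s3=1 s2=1 s0=1 clk=0 s1=1
t6.Δ1 s3=1 s2=1 s0=1 clk=1 s1=1
t6.Δ2 s3=1 s2=1 s0=1 clk=1 s1=0
t6.Δ3 s3=1 s2=1 s0=0 clk=1 s1=0
t7.Δ0 s3=1 s2=1 s0=0 clk=1 s1=0
t7.Δ1 s3=1 s2=1 s0=0 clk=0 s1=0
t8.Δ0 s3=1 s2=1 s0=0 clk=0 s1=0
t8.Δ1 s3=1 s2=1 s0=0 clk=1 s1=0
t8.Δ2 s3=1 s2=1 s0=0 clk=1 s1=1
t8.Δ3 s3=1 s2=1 s0=1 clk=1 s1=1
t9.Δ0 s3=1 s2=1 s0=1 clk=1 s1=1
t9.Δ1 s3=1 s2=1 s0=1 clk=0 s1=1
t10.Δ0 s3=1 s2=1 s0=1 clk=0 s1=1
t10.Δ1 s3=1 s2=1 s0=1 clk=1 s1=1
t10.Δ2 s3=1 s2=1 s0=1 clk=1 s1=0
t10.Δ3 s3=1 s2=1 s0=0 clk=1 s1=0
t11.Δ0 s3=1 s2=1 s0=0 clk=1 s1=0
t11.Δ1 s3=1 s2=1 s0=0 clk=0 s1=0

0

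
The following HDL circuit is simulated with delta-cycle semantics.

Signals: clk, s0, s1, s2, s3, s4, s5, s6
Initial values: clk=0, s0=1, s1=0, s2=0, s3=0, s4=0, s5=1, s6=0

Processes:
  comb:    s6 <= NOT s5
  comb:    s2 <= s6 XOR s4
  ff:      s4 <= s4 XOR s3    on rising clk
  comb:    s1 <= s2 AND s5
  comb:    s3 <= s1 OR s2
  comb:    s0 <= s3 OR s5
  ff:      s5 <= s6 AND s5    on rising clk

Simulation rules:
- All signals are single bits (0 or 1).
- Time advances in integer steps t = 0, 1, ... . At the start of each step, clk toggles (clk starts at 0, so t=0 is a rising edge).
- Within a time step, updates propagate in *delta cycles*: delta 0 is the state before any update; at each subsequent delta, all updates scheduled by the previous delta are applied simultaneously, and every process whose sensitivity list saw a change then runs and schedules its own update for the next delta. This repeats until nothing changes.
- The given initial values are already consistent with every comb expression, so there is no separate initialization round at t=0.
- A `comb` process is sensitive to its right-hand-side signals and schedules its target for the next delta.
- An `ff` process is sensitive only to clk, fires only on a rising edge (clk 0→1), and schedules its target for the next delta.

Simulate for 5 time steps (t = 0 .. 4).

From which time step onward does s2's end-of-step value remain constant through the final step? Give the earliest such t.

t=0 Δ0: s0=1 s2=0 s3=0 s5=1 s6=0 s4=0 s1=0 clk=0
  Δ1: clk:0→1
  Δ2: s5:1→0
  Δ3: s0:1→0, s6:0→1
  Δ4: s2:0→1
  Δ5: s3:0→1
  Δ6: s0:0→1
  (6Δ to stable)
t=1 Δ0: s0=1 s2=1 s3=1 s5=0 s6=1 s4=0 s1=0 clk=1
  Δ1: clk:1→0
  (1Δ to stable)
t=2 Δ0: s0=1 s2=1 s3=1 s5=0 s6=1 s4=0 s1=0 clk=0
  Δ1: clk:0→1
  Δ2: s4:0→1
  Δ3: s2:1→0
  Δ4: s3:1→0
  Δ5: s0:1→0
  (5Δ to stable)
t=3 Δ0: s0=0 s2=0 s3=0 s5=0 s6=1 s4=1 s1=0 clk=1
  Δ1: clk:1→0
  (1Δ to stable)
t=4 Δ0: s0=0 s2=0 s3=0 s5=0 s6=1 s4=1 s1=0 clk=0
  Δ1: clk:0→1
  (1Δ to stable)

2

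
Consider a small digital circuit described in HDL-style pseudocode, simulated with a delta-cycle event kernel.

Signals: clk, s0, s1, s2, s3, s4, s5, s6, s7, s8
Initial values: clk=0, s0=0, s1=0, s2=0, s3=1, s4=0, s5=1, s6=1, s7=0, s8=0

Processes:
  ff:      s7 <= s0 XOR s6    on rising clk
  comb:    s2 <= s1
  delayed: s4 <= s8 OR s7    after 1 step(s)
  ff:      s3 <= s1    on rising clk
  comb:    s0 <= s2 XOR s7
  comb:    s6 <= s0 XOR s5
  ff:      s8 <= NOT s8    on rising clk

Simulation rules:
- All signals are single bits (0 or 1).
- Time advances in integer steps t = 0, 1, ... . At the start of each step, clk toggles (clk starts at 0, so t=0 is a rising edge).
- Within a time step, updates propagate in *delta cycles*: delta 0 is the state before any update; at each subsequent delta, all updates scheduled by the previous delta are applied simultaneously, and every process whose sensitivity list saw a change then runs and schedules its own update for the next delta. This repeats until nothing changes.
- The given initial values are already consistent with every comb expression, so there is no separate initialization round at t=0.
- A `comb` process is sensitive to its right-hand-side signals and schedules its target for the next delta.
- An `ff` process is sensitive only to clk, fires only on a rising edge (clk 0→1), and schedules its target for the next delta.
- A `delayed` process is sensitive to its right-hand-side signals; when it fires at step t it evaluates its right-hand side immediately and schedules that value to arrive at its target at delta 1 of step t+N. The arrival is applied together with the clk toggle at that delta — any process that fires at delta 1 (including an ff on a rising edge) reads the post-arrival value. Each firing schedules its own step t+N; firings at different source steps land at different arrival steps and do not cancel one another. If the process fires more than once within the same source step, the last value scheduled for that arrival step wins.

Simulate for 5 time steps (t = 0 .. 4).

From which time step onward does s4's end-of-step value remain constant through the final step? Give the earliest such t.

1

t0.Δ0 clk=0 s7=0 s6=1 s3=1 s4=0 s0=0 s2=0 s1=0 s5=1 s8=0
t0.Δ1 clk=1 s7=0 s6=1 s3=1 s4=0 s0=0 s2=0 s1=0 s5=1 s8=0
t0.Δ2 clk=1 s7=1 s6=1 s3=0 s4=0 s0=0 s2=0 s1=0 s5=1 s8=1
t0.Δ3 clk=1 s7=1 s6=1 s3=0 s4=0 s0=1 s2=0 s1=0 s5=1 s8=1
t0.Δ4 clk=1 s7=1 s6=0 s3=0 s4=0 s0=1 s2=0 s1=0 s5=1 s8=1
t1.Δ0 clk=1 s7=1 s6=0 s3=0 s4=0 s0=1 s2=0 s1=0 s5=1 s8=1
t1.Δ1 clk=0 s7=1 s6=0 s3=0 s4=1 s0=1 s2=0 s1=0 s5=1 s8=1
t2.Δ0 clk=0 s7=1 s6=0 s3=0 s4=1 s0=1 s2=0 s1=0 s5=1 s8=1
t2.Δ1 clk=1 s7=1 s6=0 s3=0 s4=1 s0=1 s2=0 s1=0 s5=1 s8=1
t2.Δ2 clk=1 s7=1 s6=0 s3=0 s4=1 s0=1 s2=0 s1=0 s5=1 s8=0
t3.Δ0 clk=1 s7=1 s6=0 s3=0 s4=1 s0=1 s2=0 s1=0 s5=1 s8=0
t3.Δ1 clk=0 s7=1 s6=0 s3=0 s4=1 s0=1 s2=0 s1=0 s5=1 s8=0
t4.Δ0 clk=0 s7=1 s6=0 s3=0 s4=1 s0=1 s2=0 s1=0 s5=1 s8=0
t4.Δ1 clk=1 s7=1 s6=0 s3=0 s4=1 s0=1 s2=0 s1=0 s5=1 s8=0
t4.Δ2 clk=1 s7=1 s6=0 s3=0 s4=1 s0=1 s2=0 s1=0 s5=1 s8=1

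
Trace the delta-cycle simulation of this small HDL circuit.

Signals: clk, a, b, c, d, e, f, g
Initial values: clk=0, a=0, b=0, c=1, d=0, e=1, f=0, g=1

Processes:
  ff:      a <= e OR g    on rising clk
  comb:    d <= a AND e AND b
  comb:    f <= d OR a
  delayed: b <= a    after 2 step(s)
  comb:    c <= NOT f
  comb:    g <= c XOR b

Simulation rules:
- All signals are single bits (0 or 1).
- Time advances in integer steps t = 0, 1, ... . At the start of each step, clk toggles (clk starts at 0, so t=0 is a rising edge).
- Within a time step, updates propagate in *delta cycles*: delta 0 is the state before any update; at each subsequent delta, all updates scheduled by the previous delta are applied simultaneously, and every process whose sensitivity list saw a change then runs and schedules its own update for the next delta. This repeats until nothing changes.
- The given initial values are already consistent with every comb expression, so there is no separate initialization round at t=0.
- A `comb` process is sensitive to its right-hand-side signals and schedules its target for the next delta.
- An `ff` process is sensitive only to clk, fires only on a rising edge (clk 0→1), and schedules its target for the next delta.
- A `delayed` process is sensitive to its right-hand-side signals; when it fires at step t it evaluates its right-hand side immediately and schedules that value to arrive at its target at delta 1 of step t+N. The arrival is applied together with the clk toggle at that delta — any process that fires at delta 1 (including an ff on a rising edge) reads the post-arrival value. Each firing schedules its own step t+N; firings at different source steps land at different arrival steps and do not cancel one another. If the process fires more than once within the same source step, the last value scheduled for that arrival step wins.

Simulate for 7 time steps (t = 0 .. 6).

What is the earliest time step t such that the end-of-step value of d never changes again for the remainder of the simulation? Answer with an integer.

2

[bits: g,f,clk,b,e,a,d,c]
t=0: Δ0=10001001 Δ1=10101001 Δ2=10101101 Δ3=11101101 Δ4=11101100 Δ5=01101100 | 5Δ
t=1: Δ0=01101100 Δ1=01001100 | 1Δ
t=2: Δ0=01001100 Δ1=01111100 Δ2=11111110 | 2Δ
t=3: Δ0=11111110 Δ1=11011110 | 1Δ
t=4: Δ0=11011110 Δ1=11111110 | 1Δ
t=5: Δ0=11111110 Δ1=11011110 | 1Δ
t=6: Δ0=11011110 Δ1=11111110 | 1Δ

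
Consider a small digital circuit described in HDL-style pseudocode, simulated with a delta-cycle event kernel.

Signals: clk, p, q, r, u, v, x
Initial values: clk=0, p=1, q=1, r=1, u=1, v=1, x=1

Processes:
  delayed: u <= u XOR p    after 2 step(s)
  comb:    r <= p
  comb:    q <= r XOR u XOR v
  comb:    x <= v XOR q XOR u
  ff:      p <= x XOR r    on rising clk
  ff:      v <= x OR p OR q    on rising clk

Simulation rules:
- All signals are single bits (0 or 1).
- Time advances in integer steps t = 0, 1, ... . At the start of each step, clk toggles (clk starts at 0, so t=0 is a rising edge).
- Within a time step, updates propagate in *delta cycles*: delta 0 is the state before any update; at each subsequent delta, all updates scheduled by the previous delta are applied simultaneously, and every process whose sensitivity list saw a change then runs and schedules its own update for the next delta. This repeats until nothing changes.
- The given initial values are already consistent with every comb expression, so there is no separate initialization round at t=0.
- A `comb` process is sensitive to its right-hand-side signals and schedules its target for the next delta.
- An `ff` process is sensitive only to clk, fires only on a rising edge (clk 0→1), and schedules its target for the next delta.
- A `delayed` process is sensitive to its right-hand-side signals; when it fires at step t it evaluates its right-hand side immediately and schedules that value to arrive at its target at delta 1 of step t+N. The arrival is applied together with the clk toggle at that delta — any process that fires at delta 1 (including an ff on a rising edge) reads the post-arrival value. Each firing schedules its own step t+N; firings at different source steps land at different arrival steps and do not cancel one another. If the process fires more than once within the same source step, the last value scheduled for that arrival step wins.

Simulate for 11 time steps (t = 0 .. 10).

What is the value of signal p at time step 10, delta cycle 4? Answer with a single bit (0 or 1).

0

t=0 Δ0: clk=0 r=1 v=1 u=1 x=1 q=1 p=1
  Δ1: clk:0→1
  Δ2: p:1→0
  Δ3: r:1→0
  Δ4: q:1→0
  Δ5: x:1→0
  (5Δ to stable)
t=1 Δ0: clk=1 r=0 v=1 u=1 x=0 q=0 p=0
  Δ1: clk:1→0
  (1Δ to stable)
t=2 Δ0: clk=0 r=0 v=1 u=1 x=0 q=0 p=0
  Δ1: clk:0→1
  Δ2: v:1→0
  Δ3: x:0→1, q:0→1
  Δ4: x:1→0
  (4Δ to stable)
t=3 Δ0: clk=1 r=0 v=0 u=1 x=0 q=1 p=0
  Δ1: clk:1→0
  (1Δ to stable)
t=4 Δ0: clk=0 r=0 v=0 u=1 x=0 q=1 p=0
  Δ1: clk:0→1
  Δ2: v:0→1
  Δ3: x:0→1, q:1→0
  Δ4: x:1→0
  (4Δ to stable)
t=5 Δ0: clk=1 r=0 v=1 u=1 x=0 q=0 p=0
  Δ1: clk:1→0
  (1Δ to stable)
t=6 Δ0: clk=0 r=0 v=1 u=1 x=0 q=0 p=0
  Δ1: clk:0→1
  Δ2: v:1→0
  Δ3: x:0→1, q:0→1
  Δ4: x:1→0
  (4Δ to stable)
t=7 Δ0: clk=1 r=0 v=0 u=1 x=0 q=1 p=0
  Δ1: clk:1→0
  (1Δ to stable)
t=8 Δ0: clk=0 r=0 v=0 u=1 x=0 q=1 p=0
  Δ1: clk:0→1
  Δ2: v:0→1
  Δ3: x:0→1, q:1→0
  Δ4: x:1→0
  (4Δ to stable)
t=9 Δ0: clk=1 r=0 v=1 u=1 x=0 q=0 p=0
  Δ1: clk:1→0
  (1Δ to stable)
t=10 Δ0: clk=0 r=0 v=1 u=1 x=0 q=0 p=0
  Δ1: clk:0→1
  Δ2: v:1→0
  Δ3: x:0→1, q:0→1
  Δ4: x:1→0
  (4Δ to stable)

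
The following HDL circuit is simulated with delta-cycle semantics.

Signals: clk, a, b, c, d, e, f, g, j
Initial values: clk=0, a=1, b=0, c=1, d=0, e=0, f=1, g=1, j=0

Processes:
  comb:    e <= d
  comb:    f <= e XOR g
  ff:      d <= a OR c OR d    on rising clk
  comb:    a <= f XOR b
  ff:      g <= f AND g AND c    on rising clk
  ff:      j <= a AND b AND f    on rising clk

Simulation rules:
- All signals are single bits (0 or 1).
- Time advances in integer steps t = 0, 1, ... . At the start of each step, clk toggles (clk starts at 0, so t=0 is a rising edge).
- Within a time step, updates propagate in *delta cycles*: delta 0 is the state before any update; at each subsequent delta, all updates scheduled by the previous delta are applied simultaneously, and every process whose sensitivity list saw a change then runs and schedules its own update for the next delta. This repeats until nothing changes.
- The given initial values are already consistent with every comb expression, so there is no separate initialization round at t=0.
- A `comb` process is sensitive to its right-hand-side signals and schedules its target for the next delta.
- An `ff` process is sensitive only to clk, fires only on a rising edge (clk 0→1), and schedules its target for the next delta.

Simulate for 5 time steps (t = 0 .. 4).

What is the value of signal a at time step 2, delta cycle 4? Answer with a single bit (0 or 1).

t=0 Δ0: b=0 d=0 j=0 g=1 a=1 f=1 e=0 clk=0 c=1
  Δ1: clk:0→1
  Δ2: d:0→1
  Δ3: e:0→1
  Δ4: f:1→0
  Δ5: a:1→0
  (5Δ to stable)
t=1 Δ0: b=0 d=1 j=0 g=1 a=0 f=0 e=1 clk=1 c=1
  Δ1: clk:1→0
  (1Δ to stable)
t=2 Δ0: b=0 d=1 j=0 g=1 a=0 f=0 e=1 clk=0 c=1
  Δ1: clk:0→1
  Δ2: g:1→0
  Δ3: f:0→1
  Δ4: a:0→1
  (4Δ to stable)
t=3 Δ0: b=0 d=1 j=0 g=0 a=1 f=1 e=1 clk=1 c=1
  Δ1: clk:1→0
  (1Δ to stable)
t=4 Δ0: b=0 d=1 j=0 g=0 a=1 f=1 e=1 clk=0 c=1
  Δ1: clk:0→1
  (1Δ to stable)

1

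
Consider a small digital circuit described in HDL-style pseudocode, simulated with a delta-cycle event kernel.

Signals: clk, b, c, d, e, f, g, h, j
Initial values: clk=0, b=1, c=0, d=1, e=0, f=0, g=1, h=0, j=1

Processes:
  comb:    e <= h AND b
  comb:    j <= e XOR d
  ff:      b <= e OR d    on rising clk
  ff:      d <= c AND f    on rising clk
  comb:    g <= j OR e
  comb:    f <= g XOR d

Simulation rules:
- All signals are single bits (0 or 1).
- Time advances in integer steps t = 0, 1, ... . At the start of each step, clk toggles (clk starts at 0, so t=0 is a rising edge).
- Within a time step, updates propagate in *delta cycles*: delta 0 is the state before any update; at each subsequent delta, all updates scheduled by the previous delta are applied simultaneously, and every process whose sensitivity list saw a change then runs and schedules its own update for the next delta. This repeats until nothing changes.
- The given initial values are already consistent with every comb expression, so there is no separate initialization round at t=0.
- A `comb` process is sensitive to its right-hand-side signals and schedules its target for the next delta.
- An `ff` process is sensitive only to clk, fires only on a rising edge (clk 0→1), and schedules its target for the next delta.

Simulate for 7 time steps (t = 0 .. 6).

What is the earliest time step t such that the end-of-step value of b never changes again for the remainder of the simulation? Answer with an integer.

[bits: g,e,clk,d,c,h,b,j,f]
t=0: Δ0=100100110 Δ1=101100110 Δ2=101000110 Δ3=101000101 Δ4=001000101 Δ5=001000100 | 5Δ
t=1: Δ0=001000100 Δ1=000000100 | 1Δ
t=2: Δ0=000000100 Δ1=001000100 Δ2=001000000 | 2Δ
t=3: Δ0=001000000 Δ1=000000000 | 1Δ
t=4: Δ0=000000000 Δ1=001000000 | 1Δ
t=5: Δ0=001000000 Δ1=000000000 | 1Δ
t=6: Δ0=000000000 Δ1=001000000 | 1Δ

2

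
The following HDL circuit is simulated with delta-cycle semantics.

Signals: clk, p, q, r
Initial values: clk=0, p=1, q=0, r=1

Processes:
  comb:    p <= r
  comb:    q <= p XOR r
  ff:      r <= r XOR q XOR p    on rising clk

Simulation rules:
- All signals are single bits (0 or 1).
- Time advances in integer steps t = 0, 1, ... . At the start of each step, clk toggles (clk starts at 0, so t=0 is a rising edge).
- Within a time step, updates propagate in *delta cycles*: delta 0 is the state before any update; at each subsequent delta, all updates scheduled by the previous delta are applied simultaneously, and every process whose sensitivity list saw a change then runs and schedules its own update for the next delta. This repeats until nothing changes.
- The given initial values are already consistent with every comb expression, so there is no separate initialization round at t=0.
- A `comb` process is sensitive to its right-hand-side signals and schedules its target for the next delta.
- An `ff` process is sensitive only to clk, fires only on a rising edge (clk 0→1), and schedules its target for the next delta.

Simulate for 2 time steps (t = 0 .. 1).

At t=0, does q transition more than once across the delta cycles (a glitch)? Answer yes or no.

t0.Δ0 p=1 r=1 clk=0 q=0
t0.Δ1 p=1 r=1 clk=1 q=0
t0.Δ2 p=1 r=0 clk=1 q=0
t0.Δ3 p=0 r=0 clk=1 q=1
t0.Δ4 p=0 r=0 clk=1 q=0
t1.Δ0 p=0 r=0 clk=1 q=0
t1.Δ1 p=0 r=0 clk=0 q=0

yes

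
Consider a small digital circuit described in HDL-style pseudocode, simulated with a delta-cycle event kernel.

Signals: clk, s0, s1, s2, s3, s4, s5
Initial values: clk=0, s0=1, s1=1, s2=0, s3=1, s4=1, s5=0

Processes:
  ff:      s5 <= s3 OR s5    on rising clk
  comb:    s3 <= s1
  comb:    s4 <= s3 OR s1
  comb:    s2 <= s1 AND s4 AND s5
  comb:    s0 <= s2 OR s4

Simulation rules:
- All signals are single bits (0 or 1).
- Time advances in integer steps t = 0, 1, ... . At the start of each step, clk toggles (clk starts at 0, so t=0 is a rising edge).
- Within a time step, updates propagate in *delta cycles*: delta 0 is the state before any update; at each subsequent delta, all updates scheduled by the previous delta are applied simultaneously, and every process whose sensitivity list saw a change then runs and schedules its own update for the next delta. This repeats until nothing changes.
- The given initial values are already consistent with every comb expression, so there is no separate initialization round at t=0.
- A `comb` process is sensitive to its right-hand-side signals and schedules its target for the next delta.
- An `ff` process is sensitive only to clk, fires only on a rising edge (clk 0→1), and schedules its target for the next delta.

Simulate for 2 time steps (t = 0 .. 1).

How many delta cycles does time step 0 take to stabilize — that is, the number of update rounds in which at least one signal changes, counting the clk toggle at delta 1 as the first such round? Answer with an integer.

3

t0.Δ0 s5=0 s3=1 s1=1 s4=1 s0=1 s2=0 clk=0
t0.Δ1 s5=0 s3=1 s1=1 s4=1 s0=1 s2=0 clk=1
t0.Δ2 s5=1 s3=1 s1=1 s4=1 s0=1 s2=0 clk=1
t0.Δ3 s5=1 s3=1 s1=1 s4=1 s0=1 s2=1 clk=1
t1.Δ0 s5=1 s3=1 s1=1 s4=1 s0=1 s2=1 clk=1
t1.Δ1 s5=1 s3=1 s1=1 s4=1 s0=1 s2=1 clk=0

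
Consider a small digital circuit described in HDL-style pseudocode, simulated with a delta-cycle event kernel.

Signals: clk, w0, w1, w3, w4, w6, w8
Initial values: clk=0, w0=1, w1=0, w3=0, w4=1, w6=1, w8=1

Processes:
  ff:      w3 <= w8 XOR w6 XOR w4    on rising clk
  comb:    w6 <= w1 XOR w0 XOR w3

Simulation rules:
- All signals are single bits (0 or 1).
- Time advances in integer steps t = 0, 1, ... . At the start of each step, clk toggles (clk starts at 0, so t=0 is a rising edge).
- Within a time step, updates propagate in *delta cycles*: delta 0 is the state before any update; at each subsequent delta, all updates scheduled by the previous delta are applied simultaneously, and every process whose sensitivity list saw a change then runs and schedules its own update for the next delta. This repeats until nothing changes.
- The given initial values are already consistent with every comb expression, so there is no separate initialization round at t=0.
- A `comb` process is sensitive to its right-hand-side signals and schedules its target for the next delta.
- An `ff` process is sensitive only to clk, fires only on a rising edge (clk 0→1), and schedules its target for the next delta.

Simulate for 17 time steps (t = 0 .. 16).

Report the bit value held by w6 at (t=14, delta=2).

0

t0.Δ0 w4=1 w6=1 w8=1 clk=0 w3=0 w0=1 w1=0
t0.Δ1 w4=1 w6=1 w8=1 clk=1 w3=0 w0=1 w1=0
t0.Δ2 w4=1 w6=1 w8=1 clk=1 w3=1 w0=1 w1=0
t0.Δ3 w4=1 w6=0 w8=1 clk=1 w3=1 w0=1 w1=0
t1.Δ0 w4=1 w6=0 w8=1 clk=1 w3=1 w0=1 w1=0
t1.Δ1 w4=1 w6=0 w8=1 clk=0 w3=1 w0=1 w1=0
t2.Δ0 w4=1 w6=0 w8=1 clk=0 w3=1 w0=1 w1=0
t2.Δ1 w4=1 w6=0 w8=1 clk=1 w3=1 w0=1 w1=0
t2.Δ2 w4=1 w6=0 w8=1 clk=1 w3=0 w0=1 w1=0
t2.Δ3 w4=1 w6=1 w8=1 clk=1 w3=0 w0=1 w1=0
t3.Δ0 w4=1 w6=1 w8=1 clk=1 w3=0 w0=1 w1=0
t3.Δ1 w4=1 w6=1 w8=1 clk=0 w3=0 w0=1 w1=0
t4.Δ0 w4=1 w6=1 w8=1 clk=0 w3=0 w0=1 w1=0
t4.Δ1 w4=1 w6=1 w8=1 clk=1 w3=0 w0=1 w1=0
t4.Δ2 w4=1 w6=1 w8=1 clk=1 w3=1 w0=1 w1=0
t4.Δ3 w4=1 w6=0 w8=1 clk=1 w3=1 w0=1 w1=0
t5.Δ0 w4=1 w6=0 w8=1 clk=1 w3=1 w0=1 w1=0
t5.Δ1 w4=1 w6=0 w8=1 clk=0 w3=1 w0=1 w1=0
t6.Δ0 w4=1 w6=0 w8=1 clk=0 w3=1 w0=1 w1=0
t6.Δ1 w4=1 w6=0 w8=1 clk=1 w3=1 w0=1 w1=0
t6.Δ2 w4=1 w6=0 w8=1 clk=1 w3=0 w0=1 w1=0
t6.Δ3 w4=1 w6=1 w8=1 clk=1 w3=0 w0=1 w1=0
t7.Δ0 w4=1 w6=1 w8=1 clk=1 w3=0 w0=1 w1=0
t7.Δ1 w4=1 w6=1 w8=1 clk=0 w3=0 w0=1 w1=0
t8.Δ0 w4=1 w6=1 w8=1 clk=0 w3=0 w0=1 w1=0
t8.Δ1 w4=1 w6=1 w8=1 clk=1 w3=0 w0=1 w1=0
t8.Δ2 w4=1 w6=1 w8=1 clk=1 w3=1 w0=1 w1=0
t8.Δ3 w4=1 w6=0 w8=1 clk=1 w3=1 w0=1 w1=0
t9.Δ0 w4=1 w6=0 w8=1 clk=1 w3=1 w0=1 w1=0
t9.Δ1 w4=1 w6=0 w8=1 clk=0 w3=1 w0=1 w1=0
t10.Δ0 w4=1 w6=0 w8=1 clk=0 w3=1 w0=1 w1=0
t10.Δ1 w4=1 w6=0 w8=1 clk=1 w3=1 w0=1 w1=0
t10.Δ2 w4=1 w6=0 w8=1 clk=1 w3=0 w0=1 w1=0
t10.Δ3 w4=1 w6=1 w8=1 clk=1 w3=0 w0=1 w1=0
t11.Δ0 w4=1 w6=1 w8=1 clk=1 w3=0 w0=1 w1=0
t11.Δ1 w4=1 w6=1 w8=1 clk=0 w3=0 w0=1 w1=0
t12.Δ0 w4=1 w6=1 w8=1 clk=0 w3=0 w0=1 w1=0
t12.Δ1 w4=1 w6=1 w8=1 clk=1 w3=0 w0=1 w1=0
t12.Δ2 w4=1 w6=1 w8=1 clk=1 w3=1 w0=1 w1=0
t12.Δ3 w4=1 w6=0 w8=1 clk=1 w3=1 w0=1 w1=0
t13.Δ0 w4=1 w6=0 w8=1 clk=1 w3=1 w0=1 w1=0
t13.Δ1 w4=1 w6=0 w8=1 clk=0 w3=1 w0=1 w1=0
t14.Δ0 w4=1 w6=0 w8=1 clk=0 w3=1 w0=1 w1=0
t14.Δ1 w4=1 w6=0 w8=1 clk=1 w3=1 w0=1 w1=0
t14.Δ2 w4=1 w6=0 w8=1 clk=1 w3=0 w0=1 w1=0
t14.Δ3 w4=1 w6=1 w8=1 clk=1 w3=0 w0=1 w1=0
t15.Δ0 w4=1 w6=1 w8=1 clk=1 w3=0 w0=1 w1=0
t15.Δ1 w4=1 w6=1 w8=1 clk=0 w3=0 w0=1 w1=0
t16.Δ0 w4=1 w6=1 w8=1 clk=0 w3=0 w0=1 w1=0
t16.Δ1 w4=1 w6=1 w8=1 clk=1 w3=0 w0=1 w1=0
t16.Δ2 w4=1 w6=1 w8=1 clk=1 w3=1 w0=1 w1=0
t16.Δ3 w4=1 w6=0 w8=1 clk=1 w3=1 w0=1 w1=0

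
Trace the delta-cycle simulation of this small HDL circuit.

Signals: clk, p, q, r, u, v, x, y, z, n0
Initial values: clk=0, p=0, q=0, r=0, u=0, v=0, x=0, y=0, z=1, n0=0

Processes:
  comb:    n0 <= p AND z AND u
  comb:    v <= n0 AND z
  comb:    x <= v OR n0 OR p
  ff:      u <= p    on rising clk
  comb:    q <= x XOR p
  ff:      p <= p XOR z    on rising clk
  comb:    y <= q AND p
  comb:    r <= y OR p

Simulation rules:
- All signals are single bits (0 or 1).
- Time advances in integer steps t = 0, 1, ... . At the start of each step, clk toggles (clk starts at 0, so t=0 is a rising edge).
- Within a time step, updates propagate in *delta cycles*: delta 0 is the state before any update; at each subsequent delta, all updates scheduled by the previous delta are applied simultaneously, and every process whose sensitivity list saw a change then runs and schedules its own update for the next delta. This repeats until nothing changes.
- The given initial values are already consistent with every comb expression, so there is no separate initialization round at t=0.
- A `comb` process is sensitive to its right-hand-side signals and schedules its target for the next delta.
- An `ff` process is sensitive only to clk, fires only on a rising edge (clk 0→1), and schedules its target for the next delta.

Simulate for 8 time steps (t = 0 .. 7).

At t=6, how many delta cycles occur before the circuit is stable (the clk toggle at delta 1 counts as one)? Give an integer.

t0.Δ0 clk=0 x=0 p=0 y=0 z=1 v=0 q=0 n0=0 r=0 u=0
t0.Δ1 clk=1 x=0 p=0 y=0 z=1 v=0 q=0 n0=0 r=0 u=0
t0.Δ2 clk=1 x=0 p=1 y=0 z=1 v=0 q=0 n0=0 r=0 u=0
t0.Δ3 clk=1 x=1 p=1 y=0 z=1 v=0 q=1 n0=0 r=1 u=0
t0.Δ4 clk=1 x=1 p=1 y=1 z=1 v=0 q=0 n0=0 r=1 u=0
t0.Δ5 clk=1 x=1 p=1 y=0 z=1 v=0 q=0 n0=0 r=1 u=0
t1.Δ0 clk=1 x=1 p=1 y=0 z=1 v=0 q=0 n0=0 r=1 u=0
t1.Δ1 clk=0 x=1 p=1 y=0 z=1 v=0 q=0 n0=0 r=1 u=0
t2.Δ0 clk=0 x=1 p=1 y=0 z=1 v=0 q=0 n0=0 r=1 u=0
t2.Δ1 clk=1 x=1 p=1 y=0 z=1 v=0 q=0 n0=0 r=1 u=0
t2.Δ2 clk=1 x=1 p=0 y=0 z=1 v=0 q=0 n0=0 r=1 u=1
t2.Δ3 clk=1 x=0 p=0 y=0 z=1 v=0 q=1 n0=0 r=0 u=1
t2.Δ4 clk=1 x=0 p=0 y=0 z=1 v=0 q=0 n0=0 r=0 u=1
t3.Δ0 clk=1 x=0 p=0 y=0 z=1 v=0 q=0 n0=0 r=0 u=1
t3.Δ1 clk=0 x=0 p=0 y=0 z=1 v=0 q=0 n0=0 r=0 u=1
t4.Δ0 clk=0 x=0 p=0 y=0 z=1 v=0 q=0 n0=0 r=0 u=1
t4.Δ1 clk=1 x=0 p=0 y=0 z=1 v=0 q=0 n0=0 r=0 u=1
t4.Δ2 clk=1 x=0 p=1 y=0 z=1 v=0 q=0 n0=0 r=0 u=0
t4.Δ3 clk=1 x=1 p=1 y=0 z=1 v=0 q=1 n0=0 r=1 u=0
t4.Δ4 clk=1 x=1 p=1 y=1 z=1 v=0 q=0 n0=0 r=1 u=0
t4.Δ5 clk=1 x=1 p=1 y=0 z=1 v=0 q=0 n0=0 r=1 u=0
t5.Δ0 clk=1 x=1 p=1 y=0 z=1 v=0 q=0 n0=0 r=1 u=0
t5.Δ1 clk=0 x=1 p=1 y=0 z=1 v=0 q=0 n0=0 r=1 u=0
t6.Δ0 clk=0 x=1 p=1 y=0 z=1 v=0 q=0 n0=0 r=1 u=0
t6.Δ1 clk=1 x=1 p=1 y=0 z=1 v=0 q=0 n0=0 r=1 u=0
t6.Δ2 clk=1 x=1 p=0 y=0 z=1 v=0 q=0 n0=0 r=1 u=1
t6.Δ3 clk=1 x=0 p=0 y=0 z=1 v=0 q=1 n0=0 r=0 u=1
t6.Δ4 clk=1 x=0 p=0 y=0 z=1 v=0 q=0 n0=0 r=0 u=1
t7.Δ0 clk=1 x=0 p=0 y=0 z=1 v=0 q=0 n0=0 r=0 u=1
t7.Δ1 clk=0 x=0 p=0 y=0 z=1 v=0 q=0 n0=0 r=0 u=1

4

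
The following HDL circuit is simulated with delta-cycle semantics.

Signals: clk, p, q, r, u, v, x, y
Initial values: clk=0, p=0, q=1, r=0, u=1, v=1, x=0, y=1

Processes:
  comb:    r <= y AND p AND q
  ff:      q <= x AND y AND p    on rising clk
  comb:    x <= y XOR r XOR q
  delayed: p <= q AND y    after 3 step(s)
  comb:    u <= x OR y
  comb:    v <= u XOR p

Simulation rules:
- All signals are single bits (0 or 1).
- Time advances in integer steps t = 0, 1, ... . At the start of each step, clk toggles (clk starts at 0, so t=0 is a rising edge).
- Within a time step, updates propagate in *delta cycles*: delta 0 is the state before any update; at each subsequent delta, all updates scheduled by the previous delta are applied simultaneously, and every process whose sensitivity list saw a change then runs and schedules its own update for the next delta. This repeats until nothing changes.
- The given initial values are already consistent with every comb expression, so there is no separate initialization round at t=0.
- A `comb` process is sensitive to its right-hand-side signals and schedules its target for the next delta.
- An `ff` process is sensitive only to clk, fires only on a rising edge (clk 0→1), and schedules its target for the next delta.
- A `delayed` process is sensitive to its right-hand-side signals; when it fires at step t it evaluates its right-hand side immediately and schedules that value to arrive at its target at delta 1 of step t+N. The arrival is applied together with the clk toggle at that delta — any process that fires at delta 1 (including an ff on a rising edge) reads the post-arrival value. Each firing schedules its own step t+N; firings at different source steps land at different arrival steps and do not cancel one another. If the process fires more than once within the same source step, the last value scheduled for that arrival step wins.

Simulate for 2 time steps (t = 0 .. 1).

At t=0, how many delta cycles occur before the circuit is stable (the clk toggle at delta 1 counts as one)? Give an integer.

3

[bits: u,v,q,y,p,clk,x,r]
t=0: Δ0=11110000 Δ1=11110100 Δ2=11010100 Δ3=11010110 | 3Δ
t=1: Δ0=11010110 Δ1=11010010 | 1Δ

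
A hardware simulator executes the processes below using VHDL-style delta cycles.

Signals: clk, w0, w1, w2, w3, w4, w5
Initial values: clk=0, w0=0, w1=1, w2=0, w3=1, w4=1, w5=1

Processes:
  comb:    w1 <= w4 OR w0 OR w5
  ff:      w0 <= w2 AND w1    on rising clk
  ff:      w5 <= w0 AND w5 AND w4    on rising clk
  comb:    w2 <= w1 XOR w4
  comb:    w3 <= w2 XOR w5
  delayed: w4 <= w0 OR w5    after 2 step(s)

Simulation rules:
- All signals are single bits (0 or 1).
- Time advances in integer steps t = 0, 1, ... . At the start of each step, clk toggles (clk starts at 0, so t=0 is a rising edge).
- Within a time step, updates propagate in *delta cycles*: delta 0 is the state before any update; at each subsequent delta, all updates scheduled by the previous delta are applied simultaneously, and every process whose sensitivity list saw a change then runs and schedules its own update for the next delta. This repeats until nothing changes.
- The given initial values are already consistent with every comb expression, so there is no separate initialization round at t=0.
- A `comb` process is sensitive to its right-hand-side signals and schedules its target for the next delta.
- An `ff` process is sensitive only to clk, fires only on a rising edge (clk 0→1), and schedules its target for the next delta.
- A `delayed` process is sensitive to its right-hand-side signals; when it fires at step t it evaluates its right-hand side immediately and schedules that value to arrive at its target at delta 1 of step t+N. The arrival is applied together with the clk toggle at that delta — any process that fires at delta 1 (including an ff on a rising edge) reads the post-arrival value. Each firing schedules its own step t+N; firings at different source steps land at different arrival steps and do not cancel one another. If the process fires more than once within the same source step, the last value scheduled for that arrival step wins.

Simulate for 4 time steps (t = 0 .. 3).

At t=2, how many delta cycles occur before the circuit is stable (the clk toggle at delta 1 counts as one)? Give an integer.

t=0 Δ0: clk=0 w2=0 w4=1 w0=0 w5=1 w3=1 w1=1
  Δ1: clk:0→1
  Δ2: w5:1→0
  Δ3: w3:1→0
  (3Δ to stable)
t=1 Δ0: clk=1 w2=0 w4=1 w0=0 w5=0 w3=0 w1=1
  Δ1: clk:1→0
  (1Δ to stable)
t=2 Δ0: clk=0 w2=0 w4=1 w0=0 w5=0 w3=0 w1=1
  Δ1: clk:0→1, w4:1→0
  Δ2: w2:0→1, w1:1→0
  Δ3: w2:1→0, w3:0→1
  Δ4: w3:1→0
  (4Δ to stable)
t=3 Δ0: clk=1 w2=0 w4=0 w0=0 w5=0 w3=0 w1=0
  Δ1: clk:1→0
  (1Δ to stable)

4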